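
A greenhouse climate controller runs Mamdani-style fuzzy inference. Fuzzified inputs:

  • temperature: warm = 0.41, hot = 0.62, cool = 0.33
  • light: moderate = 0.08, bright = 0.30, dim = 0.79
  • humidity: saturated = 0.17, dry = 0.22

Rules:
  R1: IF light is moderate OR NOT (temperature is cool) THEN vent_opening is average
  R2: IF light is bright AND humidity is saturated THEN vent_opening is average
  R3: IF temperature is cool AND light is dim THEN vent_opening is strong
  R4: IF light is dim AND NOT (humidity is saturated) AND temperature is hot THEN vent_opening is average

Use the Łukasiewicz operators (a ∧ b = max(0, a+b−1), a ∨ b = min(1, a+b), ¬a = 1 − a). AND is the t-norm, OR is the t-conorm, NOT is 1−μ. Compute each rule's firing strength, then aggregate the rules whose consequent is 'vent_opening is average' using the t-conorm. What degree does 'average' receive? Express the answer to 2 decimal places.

0.99

R1: moderate=0.08, ¬cool=1−0.33=0.67; OR[min(1, a+b)] → w = 0.75
R2: bright=0.30, saturated=0.17; AND[max(0, a+b−1)] → w = 0.00
R3: cool=0.33, dim=0.79; AND[max(0, a+b−1)] → w = 0.12
R4: dim=0.79, ¬saturated=1−0.17=0.83, hot=0.62; AND[max(0, a+b−1)] → w = 0.24
Rules with consequent 'average': {R1, R2, R4} → strengths 0.75, 0.00, 0.24
Aggregate via t-conorm [min(1, a+b)]: 0.99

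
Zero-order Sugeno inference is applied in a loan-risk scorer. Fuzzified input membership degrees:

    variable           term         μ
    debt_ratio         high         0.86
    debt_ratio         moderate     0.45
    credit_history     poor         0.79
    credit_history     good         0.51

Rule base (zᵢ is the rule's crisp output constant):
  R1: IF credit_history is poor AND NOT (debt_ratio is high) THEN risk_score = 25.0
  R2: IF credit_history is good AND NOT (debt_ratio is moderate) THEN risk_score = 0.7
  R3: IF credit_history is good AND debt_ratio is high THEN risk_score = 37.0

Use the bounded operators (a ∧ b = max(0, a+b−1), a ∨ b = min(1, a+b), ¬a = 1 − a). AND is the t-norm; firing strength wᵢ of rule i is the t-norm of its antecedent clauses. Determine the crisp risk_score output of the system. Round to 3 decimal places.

31.935

R1 (z=25.0): poor=0.79, ¬high=1−0.86=0.14; AND[max(0, a+b−1)] → w = 0.00
R2 (z=0.7): good=0.51, ¬moderate=1−0.45=0.55; AND[max(0, a+b−1)] → w = 0.06
R3 (z=37.0): good=0.51, high=0.86; AND[max(0, a+b−1)] → w = 0.37
Weighted average = (0.00·25.0 + 0.06·0.7 + 0.37·37.0) / (0.00 + 0.06 + 0.37)
  = 13.7320 / 0.4300 = 31.935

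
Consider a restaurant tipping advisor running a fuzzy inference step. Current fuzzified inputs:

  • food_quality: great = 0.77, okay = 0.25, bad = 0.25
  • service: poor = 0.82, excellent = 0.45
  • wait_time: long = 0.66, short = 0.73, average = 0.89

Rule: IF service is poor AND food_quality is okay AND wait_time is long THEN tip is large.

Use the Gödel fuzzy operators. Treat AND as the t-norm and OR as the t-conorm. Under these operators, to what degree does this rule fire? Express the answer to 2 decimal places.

0.25

firing strength: poor=0.82, okay=0.25, long=0.66; AND[min(a, b)] → w = 0.25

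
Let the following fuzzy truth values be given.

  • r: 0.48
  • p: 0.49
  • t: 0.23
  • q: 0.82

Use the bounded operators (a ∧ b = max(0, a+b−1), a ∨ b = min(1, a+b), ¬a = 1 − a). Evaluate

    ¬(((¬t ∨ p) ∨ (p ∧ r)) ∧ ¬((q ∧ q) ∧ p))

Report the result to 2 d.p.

0.13

¬t = 1 − 0.23 = 0.77
¬t ∨ p = min(1, a+b) on (0.77, 0.49) = 1.00
p ∧ r = max(0, a+b−1) on (0.49, 0.48) = 0.00
(¬t ∨ p) ∨ (p ∧ r) = min(1, a+b) on (1.00, 0.00) = 1.00
q ∧ q = max(0, a+b−1) on (0.82, 0.82) = 0.64
(q ∧ q) ∧ p = max(0, a+b−1) on (0.64, 0.49) = 0.13
¬((q ∧ q) ∧ p) = 1 − 0.13 = 0.87
((¬t ∨ p) ∨ (p ∧ r)) ∧ ¬((q ∧ q) ∧ p) = max(0, a+b−1) on (1.00, 0.87) = 0.87
¬(((¬t ∨ p) ∨ (p ∧ r)) ∧ ¬((q ∧ q) ∧ p)) = 1 − 0.87 = 0.13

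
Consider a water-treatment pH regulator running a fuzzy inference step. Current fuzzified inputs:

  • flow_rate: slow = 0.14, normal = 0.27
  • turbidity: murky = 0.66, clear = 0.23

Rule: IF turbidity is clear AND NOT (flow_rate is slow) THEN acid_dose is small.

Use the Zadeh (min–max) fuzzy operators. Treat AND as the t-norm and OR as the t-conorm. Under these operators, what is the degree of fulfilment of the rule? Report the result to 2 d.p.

firing strength: clear=0.23, ¬slow=1−0.14=0.86; AND[min(a, b)] → w = 0.23

0.23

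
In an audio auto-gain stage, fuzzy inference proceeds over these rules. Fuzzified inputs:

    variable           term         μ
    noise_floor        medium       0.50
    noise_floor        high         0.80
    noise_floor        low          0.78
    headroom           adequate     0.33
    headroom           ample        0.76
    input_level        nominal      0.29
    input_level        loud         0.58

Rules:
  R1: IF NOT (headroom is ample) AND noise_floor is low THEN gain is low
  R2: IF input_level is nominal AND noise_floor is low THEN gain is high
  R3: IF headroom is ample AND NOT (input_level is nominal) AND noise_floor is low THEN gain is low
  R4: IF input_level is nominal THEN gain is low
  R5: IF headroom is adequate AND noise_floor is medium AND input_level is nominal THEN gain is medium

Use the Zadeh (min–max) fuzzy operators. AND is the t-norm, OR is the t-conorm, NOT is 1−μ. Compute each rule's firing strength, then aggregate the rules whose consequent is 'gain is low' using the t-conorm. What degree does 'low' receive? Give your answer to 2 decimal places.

0.71

R1: ¬ample=1−0.76=0.24, low=0.78; AND[min(a, b)] → w = 0.24
R2: nominal=0.29, low=0.78; AND[min(a, b)] → w = 0.29
R3: ample=0.76, ¬nominal=1−0.29=0.71, low=0.78; AND[min(a, b)] → w = 0.71
R4: nominal=0.29 → w = 0.29
R5: adequate=0.33, medium=0.50, nominal=0.29; AND[min(a, b)] → w = 0.29
Rules with consequent 'low': {R1, R3, R4} → strengths 0.24, 0.71, 0.29
Aggregate via t-conorm [max(a, b)]: 0.71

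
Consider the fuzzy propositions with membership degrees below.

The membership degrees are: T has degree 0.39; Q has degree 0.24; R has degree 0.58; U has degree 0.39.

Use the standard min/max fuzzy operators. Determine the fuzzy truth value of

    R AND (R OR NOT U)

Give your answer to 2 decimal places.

NOT U = 1 − 0.39 = 0.61
R OR NOT U = max(a, b) on (0.58, 0.61) = 0.61
R AND (R OR NOT U) = min(a, b) on (0.58, 0.61) = 0.58

0.58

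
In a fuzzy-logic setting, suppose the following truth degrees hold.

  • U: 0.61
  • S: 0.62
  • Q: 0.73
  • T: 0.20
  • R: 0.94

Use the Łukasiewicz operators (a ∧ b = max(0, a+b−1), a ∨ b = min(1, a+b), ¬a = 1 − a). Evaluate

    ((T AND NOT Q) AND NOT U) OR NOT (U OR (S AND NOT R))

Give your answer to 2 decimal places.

NOT Q = 1 − 0.73 = 0.27
T AND NOT Q = max(0, a+b−1) on (0.20, 0.27) = 0.00
NOT U = 1 − 0.61 = 0.39
(T AND NOT Q) AND NOT U = max(0, a+b−1) on (0.00, 0.39) = 0.00
NOT R = 1 − 0.94 = 0.06
S AND NOT R = max(0, a+b−1) on (0.62, 0.06) = 0.00
U OR (S AND NOT R) = min(1, a+b) on (0.61, 0.00) = 0.61
NOT (U OR (S AND NOT R)) = 1 − 0.61 = 0.39
((T AND NOT Q) AND NOT U) OR NOT (U OR (S AND NOT R)) = min(1, a+b) on (0.00, 0.39) = 0.39

0.39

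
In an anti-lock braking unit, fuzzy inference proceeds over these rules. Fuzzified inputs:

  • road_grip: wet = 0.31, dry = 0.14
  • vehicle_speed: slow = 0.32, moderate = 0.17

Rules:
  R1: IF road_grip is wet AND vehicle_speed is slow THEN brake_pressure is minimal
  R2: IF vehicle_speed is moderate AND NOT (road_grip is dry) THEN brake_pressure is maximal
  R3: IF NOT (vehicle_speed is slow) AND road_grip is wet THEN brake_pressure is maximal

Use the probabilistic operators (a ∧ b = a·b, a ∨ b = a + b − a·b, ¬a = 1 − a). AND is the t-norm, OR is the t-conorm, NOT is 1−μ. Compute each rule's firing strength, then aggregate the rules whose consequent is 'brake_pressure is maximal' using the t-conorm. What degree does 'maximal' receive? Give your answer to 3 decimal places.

R1: wet=0.31, slow=0.32; AND[a·b] → w = 0.0992
R2: moderate=0.17, ¬dry=1−0.14=0.86; AND[a·b] → w = 0.1462
R3: ¬slow=1−0.32=0.68, wet=0.31; AND[a·b] → w = 0.2108
Rules with consequent 'maximal': {R2, R3} → strengths 0.1462, 0.2108
Aggregate via t-conorm [a + b − a·b]: 0.3262

0.326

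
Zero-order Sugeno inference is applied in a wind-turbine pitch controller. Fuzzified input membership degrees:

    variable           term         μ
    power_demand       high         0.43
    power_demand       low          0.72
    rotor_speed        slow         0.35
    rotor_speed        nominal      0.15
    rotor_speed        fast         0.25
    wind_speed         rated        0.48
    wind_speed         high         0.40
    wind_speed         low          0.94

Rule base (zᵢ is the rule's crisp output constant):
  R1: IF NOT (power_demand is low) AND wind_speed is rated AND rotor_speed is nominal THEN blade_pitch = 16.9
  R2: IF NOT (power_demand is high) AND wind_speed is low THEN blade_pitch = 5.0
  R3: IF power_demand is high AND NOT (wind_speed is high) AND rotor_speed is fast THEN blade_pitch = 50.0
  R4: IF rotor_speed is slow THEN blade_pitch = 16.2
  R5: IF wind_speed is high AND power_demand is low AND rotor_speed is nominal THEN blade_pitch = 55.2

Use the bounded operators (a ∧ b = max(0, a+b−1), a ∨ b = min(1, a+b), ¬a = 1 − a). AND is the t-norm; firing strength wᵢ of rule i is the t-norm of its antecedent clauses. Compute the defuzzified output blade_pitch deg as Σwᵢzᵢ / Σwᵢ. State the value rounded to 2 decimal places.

R1 (z=16.9): ¬low=1−0.72=0.28, rated=0.48, nominal=0.15; AND[max(0, a+b−1)] → w = 0.00
R2 (z=5.0): ¬high=1−0.43=0.57, low=0.94; AND[max(0, a+b−1)] → w = 0.51
R3 (z=50.0): high=0.43, ¬high=1−0.40=0.60, fast=0.25; AND[max(0, a+b−1)] → w = 0.00
R4 (z=16.2): slow=0.35 → w = 0.35
R5 (z=55.2): high=0.40, low=0.72, nominal=0.15; AND[max(0, a+b−1)] → w = 0.00
Weighted average = (0.00·16.9 + 0.51·5.0 + 0.00·50.0 + 0.35·16.2 + 0.00·55.2) / (0.00 + 0.51 + 0.00 + 0.35 + 0.00)
  = 8.2200 / 0.8600 = 9.56

9.56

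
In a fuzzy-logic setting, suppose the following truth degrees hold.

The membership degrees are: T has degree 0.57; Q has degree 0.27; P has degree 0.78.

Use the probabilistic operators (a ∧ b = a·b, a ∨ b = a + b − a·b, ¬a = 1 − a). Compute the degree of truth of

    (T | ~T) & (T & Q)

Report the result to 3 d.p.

~T = 1 − 0.5700 = 0.4300
T | ~T = a + b − a·b on (0.5700, 0.4300) = 0.7549
T & Q = a·b on (0.5700, 0.2700) = 0.1539
(T | ~T) & (T & Q) = a·b on (0.7549, 0.1539) = 0.1162

0.116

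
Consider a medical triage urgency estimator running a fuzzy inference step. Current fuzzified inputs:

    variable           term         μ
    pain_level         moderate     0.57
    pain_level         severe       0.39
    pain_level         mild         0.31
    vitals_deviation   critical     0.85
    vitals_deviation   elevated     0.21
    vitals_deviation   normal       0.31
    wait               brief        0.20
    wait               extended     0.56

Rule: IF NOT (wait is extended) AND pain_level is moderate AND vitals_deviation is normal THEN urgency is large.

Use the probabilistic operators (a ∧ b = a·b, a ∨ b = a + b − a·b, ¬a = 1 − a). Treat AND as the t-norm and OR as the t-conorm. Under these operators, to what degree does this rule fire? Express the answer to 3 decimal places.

firing strength: ¬extended=1−0.56=0.44, moderate=0.57, normal=0.31; AND[a·b] → w = 0.0777

0.078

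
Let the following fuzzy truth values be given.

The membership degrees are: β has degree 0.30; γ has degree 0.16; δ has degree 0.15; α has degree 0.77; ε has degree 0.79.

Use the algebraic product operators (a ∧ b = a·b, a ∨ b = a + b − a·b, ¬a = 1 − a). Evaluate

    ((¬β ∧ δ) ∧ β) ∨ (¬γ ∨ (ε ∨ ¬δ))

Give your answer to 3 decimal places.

¬β = 1 − 0.3000 = 0.7000
¬β ∧ δ = a·b on (0.7000, 0.1500) = 0.1050
(¬β ∧ δ) ∧ β = a·b on (0.1050, 0.3000) = 0.0315
¬γ = 1 − 0.1600 = 0.8400
¬δ = 1 − 0.1500 = 0.8500
ε ∨ ¬δ = a + b − a·b on (0.7900, 0.8500) = 0.9685
¬γ ∨ (ε ∨ ¬δ) = a + b − a·b on (0.8400, 0.9685) = 0.9950
((¬β ∧ δ) ∧ β) ∨ (¬γ ∨ (ε ∨ ¬δ)) = a + b − a·b on (0.0315, 0.9950) = 0.9951

0.995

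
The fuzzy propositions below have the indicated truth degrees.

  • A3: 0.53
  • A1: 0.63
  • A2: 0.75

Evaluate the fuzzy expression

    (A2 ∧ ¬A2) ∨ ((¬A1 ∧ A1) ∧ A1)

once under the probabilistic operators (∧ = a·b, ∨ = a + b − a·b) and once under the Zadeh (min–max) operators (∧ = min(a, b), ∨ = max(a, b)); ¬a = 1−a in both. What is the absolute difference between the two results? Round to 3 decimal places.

0.063

Under probabilistic:
  ¬A2 = 1 − 0.7500 = 0.2500
  A2 ∧ ¬A2 = a·b on (0.7500, 0.2500) = 0.1875
  ¬A1 = 1 − 0.6300 = 0.3700
  ¬A1 ∧ A1 = a·b on (0.3700, 0.6300) = 0.2331
  (¬A1 ∧ A1) ∧ A1 = a·b on (0.2331, 0.6300) = 0.1469
  (A2 ∧ ¬A2) ∨ ((¬A1 ∧ A1) ∧ A1) = a + b − a·b on (0.1875, 0.1469) = 0.3068
  → value = 0.3068
Under Zadeh (min–max):
  ¬A2 = 1 − 0.75 = 0.25
  A2 ∧ ¬A2 = min(a, b) on (0.75, 0.25) = 0.25
  ¬A1 = 1 − 0.63 = 0.37
  ¬A1 ∧ A1 = min(a, b) on (0.37, 0.63) = 0.37
  (¬A1 ∧ A1) ∧ A1 = min(a, b) on (0.37, 0.63) = 0.37
  (A2 ∧ ¬A2) ∨ ((¬A1 ∧ A1) ∧ A1) = max(a, b) on (0.25, 0.37) = 0.37
  → value = 0.3700
|0.3068 − 0.3700| = 0.063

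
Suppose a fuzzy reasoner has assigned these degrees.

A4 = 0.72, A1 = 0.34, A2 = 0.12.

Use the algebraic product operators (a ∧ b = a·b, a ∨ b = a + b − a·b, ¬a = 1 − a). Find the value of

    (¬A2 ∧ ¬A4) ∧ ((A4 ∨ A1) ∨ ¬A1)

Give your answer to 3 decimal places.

0.231

¬A2 = 1 − 0.1200 = 0.8800
¬A4 = 1 − 0.7200 = 0.2800
¬A2 ∧ ¬A4 = a·b on (0.8800, 0.2800) = 0.2464
A4 ∨ A1 = a + b − a·b on (0.7200, 0.3400) = 0.8152
¬A1 = 1 − 0.3400 = 0.6600
(A4 ∨ A1) ∨ ¬A1 = a + b − a·b on (0.8152, 0.6600) = 0.9372
(¬A2 ∧ ¬A4) ∧ ((A4 ∨ A1) ∨ ¬A1) = a·b on (0.2464, 0.9372) = 0.2309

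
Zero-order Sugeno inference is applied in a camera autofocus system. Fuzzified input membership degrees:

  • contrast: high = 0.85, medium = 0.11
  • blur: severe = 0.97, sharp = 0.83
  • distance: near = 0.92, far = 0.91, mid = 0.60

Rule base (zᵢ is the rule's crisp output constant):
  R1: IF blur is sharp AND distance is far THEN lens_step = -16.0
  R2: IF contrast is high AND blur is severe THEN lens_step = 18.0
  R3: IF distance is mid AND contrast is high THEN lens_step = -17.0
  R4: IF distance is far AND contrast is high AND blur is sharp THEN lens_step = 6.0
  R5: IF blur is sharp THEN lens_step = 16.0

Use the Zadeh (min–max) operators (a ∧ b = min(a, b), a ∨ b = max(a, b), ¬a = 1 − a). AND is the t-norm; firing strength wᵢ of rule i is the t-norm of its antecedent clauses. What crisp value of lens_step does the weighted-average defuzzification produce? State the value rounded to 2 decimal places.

2.56

R1 (z=-16.0): sharp=0.83, far=0.91; AND[min(a, b)] → w = 0.83
R2 (z=18.0): high=0.85, severe=0.97; AND[min(a, b)] → w = 0.85
R3 (z=-17.0): mid=0.60, high=0.85; AND[min(a, b)] → w = 0.60
R4 (z=6.0): far=0.91, high=0.85, sharp=0.83; AND[min(a, b)] → w = 0.83
R5 (z=16.0): sharp=0.83 → w = 0.83
Weighted average = (0.83·-16.0 + 0.85·18.0 + 0.60·-17.0 + 0.83·6.0 + 0.83·16.0) / (0.83 + 0.85 + 0.60 + 0.83 + 0.83)
  = 10.0800 / 3.9400 = 2.56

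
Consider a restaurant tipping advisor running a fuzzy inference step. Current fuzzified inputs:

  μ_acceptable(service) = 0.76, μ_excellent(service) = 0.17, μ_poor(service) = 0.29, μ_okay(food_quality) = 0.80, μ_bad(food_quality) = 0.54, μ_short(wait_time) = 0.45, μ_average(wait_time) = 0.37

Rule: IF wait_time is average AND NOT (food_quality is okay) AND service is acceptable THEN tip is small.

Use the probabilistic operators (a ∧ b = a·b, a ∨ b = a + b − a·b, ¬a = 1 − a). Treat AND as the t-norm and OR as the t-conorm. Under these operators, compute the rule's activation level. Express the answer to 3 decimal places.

firing strength: average=0.37, ¬okay=1−0.80=0.20, acceptable=0.76; AND[a·b] → w = 0.0562

0.056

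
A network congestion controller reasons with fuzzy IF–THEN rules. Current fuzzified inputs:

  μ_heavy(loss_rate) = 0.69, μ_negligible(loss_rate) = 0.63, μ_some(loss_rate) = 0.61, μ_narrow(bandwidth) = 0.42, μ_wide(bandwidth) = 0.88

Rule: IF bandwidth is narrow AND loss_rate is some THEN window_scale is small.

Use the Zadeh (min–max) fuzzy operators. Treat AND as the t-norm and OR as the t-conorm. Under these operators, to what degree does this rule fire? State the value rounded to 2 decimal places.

0.42

firing strength: narrow=0.42, some=0.61; AND[min(a, b)] → w = 0.42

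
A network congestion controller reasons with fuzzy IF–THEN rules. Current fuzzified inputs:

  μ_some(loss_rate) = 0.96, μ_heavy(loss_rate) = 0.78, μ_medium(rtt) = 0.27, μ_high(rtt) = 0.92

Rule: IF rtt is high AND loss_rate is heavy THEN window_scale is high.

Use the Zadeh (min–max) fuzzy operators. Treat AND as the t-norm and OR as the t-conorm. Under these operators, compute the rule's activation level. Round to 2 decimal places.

0.78

firing strength: high=0.92, heavy=0.78; AND[min(a, b)] → w = 0.78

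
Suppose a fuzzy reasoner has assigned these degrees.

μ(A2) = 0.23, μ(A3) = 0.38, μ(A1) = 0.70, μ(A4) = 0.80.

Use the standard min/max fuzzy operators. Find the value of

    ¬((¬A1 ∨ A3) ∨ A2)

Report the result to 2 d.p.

0.62

¬A1 = 1 − 0.70 = 0.30
¬A1 ∨ A3 = max(a, b) on (0.30, 0.38) = 0.38
(¬A1 ∨ A3) ∨ A2 = max(a, b) on (0.38, 0.23) = 0.38
¬((¬A1 ∨ A3) ∨ A2) = 1 − 0.38 = 0.62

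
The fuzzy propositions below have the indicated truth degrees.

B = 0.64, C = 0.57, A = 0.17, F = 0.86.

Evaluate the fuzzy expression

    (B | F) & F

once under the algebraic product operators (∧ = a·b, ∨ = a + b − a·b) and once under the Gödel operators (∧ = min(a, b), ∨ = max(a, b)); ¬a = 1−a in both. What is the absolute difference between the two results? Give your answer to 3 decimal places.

0.043

Under algebraic product:
  B | F = a + b − a·b on (0.6400, 0.8600) = 0.9496
  (B | F) & F = a·b on (0.9496, 0.8600) = 0.8167
  → value = 0.8167
Under Gödel:
  B | F = max(a, b) on (0.64, 0.86) = 0.86
  (B | F) & F = min(a, b) on (0.86, 0.86) = 0.86
  → value = 0.8600
|0.8167 − 0.8600| = 0.043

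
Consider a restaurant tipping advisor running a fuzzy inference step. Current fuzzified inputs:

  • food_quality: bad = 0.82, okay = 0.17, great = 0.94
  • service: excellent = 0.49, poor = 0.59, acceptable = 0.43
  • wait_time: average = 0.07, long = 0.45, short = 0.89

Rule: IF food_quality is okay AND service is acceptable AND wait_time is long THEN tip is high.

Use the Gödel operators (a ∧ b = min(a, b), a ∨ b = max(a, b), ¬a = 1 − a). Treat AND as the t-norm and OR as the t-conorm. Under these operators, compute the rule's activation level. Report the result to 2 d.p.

firing strength: okay=0.17, acceptable=0.43, long=0.45; AND[min(a, b)] → w = 0.17

0.17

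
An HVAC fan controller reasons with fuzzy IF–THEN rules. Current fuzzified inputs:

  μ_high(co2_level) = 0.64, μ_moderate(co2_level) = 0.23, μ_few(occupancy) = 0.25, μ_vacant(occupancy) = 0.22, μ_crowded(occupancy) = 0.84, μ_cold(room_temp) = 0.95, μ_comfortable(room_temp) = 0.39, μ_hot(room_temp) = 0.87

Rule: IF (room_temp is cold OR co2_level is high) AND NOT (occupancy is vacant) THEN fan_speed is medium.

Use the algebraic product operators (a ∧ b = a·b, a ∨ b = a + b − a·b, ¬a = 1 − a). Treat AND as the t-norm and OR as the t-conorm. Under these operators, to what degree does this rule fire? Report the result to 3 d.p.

0.766

firing strength: (cold=0.95 OR high=0.64) = 0.9820; AND[a·b] with ¬vacant=1−0.22=0.78 → w = 0.7660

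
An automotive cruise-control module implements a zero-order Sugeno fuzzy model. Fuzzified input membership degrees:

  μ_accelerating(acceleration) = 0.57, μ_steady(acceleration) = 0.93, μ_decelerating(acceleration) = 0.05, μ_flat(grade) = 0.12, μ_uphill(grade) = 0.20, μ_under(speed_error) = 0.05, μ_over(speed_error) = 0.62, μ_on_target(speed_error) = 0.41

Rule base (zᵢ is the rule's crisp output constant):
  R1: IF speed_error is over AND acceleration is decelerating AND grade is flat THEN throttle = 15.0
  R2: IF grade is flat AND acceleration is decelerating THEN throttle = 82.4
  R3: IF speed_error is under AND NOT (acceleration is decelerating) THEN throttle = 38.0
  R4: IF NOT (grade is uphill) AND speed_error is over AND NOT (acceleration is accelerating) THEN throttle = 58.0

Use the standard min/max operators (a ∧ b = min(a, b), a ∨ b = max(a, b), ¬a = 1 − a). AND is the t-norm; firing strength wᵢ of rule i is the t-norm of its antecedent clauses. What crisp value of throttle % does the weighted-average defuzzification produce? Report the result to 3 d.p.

R1 (z=15.0): over=0.62, decelerating=0.05, flat=0.12; AND[min(a, b)] → w = 0.05
R2 (z=82.4): flat=0.12, decelerating=0.05; AND[min(a, b)] → w = 0.05
R3 (z=38.0): under=0.05, ¬decelerating=1−0.05=0.95; AND[min(a, b)] → w = 0.05
R4 (z=58.0): ¬uphill=1−0.20=0.80, over=0.62, ¬accelerating=1−0.57=0.43; AND[min(a, b)] → w = 0.43
Weighted average = (0.05·15.0 + 0.05·82.4 + 0.05·38.0 + 0.43·58.0) / (0.05 + 0.05 + 0.05 + 0.43)
  = 31.7100 / 0.5800 = 54.672

54.672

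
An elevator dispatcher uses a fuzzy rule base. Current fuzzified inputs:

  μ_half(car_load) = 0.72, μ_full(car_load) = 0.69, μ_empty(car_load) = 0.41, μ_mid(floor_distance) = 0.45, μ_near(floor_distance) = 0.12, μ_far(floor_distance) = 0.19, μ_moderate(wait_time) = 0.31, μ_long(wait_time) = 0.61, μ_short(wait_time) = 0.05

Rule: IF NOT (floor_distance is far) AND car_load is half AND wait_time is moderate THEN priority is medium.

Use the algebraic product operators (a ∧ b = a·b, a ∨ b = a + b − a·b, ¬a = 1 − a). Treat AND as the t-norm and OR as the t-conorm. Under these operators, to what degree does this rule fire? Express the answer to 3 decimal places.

0.181

firing strength: ¬far=1−0.19=0.81, half=0.72, moderate=0.31; AND[a·b] → w = 0.1808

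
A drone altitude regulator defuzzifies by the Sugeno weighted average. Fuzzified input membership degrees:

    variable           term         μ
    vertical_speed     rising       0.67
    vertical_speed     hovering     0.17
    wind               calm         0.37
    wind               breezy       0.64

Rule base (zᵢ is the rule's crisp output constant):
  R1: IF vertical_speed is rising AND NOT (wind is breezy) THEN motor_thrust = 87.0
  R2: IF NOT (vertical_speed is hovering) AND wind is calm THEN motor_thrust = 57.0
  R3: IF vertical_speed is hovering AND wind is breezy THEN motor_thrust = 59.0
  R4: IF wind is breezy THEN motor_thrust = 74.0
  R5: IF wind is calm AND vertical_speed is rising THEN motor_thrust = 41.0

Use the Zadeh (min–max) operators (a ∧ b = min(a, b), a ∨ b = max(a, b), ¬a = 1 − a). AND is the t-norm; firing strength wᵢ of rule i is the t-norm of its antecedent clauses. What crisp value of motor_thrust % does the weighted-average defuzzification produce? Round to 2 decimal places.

65.43

R1 (z=87.0): rising=0.67, ¬breezy=1−0.64=0.36; AND[min(a, b)] → w = 0.36
R2 (z=57.0): ¬hovering=1−0.17=0.83, calm=0.37; AND[min(a, b)] → w = 0.37
R3 (z=59.0): hovering=0.17, breezy=0.64; AND[min(a, b)] → w = 0.17
R4 (z=74.0): breezy=0.64 → w = 0.64
R5 (z=41.0): calm=0.37, rising=0.67; AND[min(a, b)] → w = 0.37
Weighted average = (0.36·87.0 + 0.37·57.0 + 0.17·59.0 + 0.64·74.0 + 0.37·41.0) / (0.36 + 0.37 + 0.17 + 0.64 + 0.37)
  = 124.9700 / 1.9100 = 65.43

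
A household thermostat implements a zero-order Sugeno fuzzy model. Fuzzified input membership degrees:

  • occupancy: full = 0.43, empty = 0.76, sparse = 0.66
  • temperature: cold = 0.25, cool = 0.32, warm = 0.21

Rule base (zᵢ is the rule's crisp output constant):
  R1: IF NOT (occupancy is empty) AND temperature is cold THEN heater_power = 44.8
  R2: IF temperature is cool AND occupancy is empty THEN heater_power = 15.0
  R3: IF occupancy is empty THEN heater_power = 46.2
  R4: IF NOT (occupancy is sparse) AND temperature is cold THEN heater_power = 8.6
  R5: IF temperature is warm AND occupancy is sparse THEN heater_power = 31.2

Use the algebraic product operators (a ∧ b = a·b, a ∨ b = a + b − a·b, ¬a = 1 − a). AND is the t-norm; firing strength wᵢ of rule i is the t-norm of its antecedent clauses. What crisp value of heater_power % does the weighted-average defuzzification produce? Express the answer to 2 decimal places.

R1 (z=44.8): ¬empty=1−0.76=0.24, cold=0.25; AND[a·b] → w = 0.0600
R2 (z=15.0): cool=0.32, empty=0.76; AND[a·b] → w = 0.2432
R3 (z=46.2): empty=0.76 → w = 0.7600
R4 (z=8.6): ¬sparse=1−0.66=0.34, cold=0.25; AND[a·b] → w = 0.0850
R5 (z=31.2): warm=0.21, sparse=0.66; AND[a·b] → w = 0.1386
Weighted average = (0.0600·44.8 + 0.2432·15.0 + 0.7600·46.2 + 0.0850·8.6 + 0.1386·31.2) / (0.0600 + 0.2432 + 0.7600 + 0.0850 + 0.1386)
  = 46.5033 / 1.2868 = 36.14

36.14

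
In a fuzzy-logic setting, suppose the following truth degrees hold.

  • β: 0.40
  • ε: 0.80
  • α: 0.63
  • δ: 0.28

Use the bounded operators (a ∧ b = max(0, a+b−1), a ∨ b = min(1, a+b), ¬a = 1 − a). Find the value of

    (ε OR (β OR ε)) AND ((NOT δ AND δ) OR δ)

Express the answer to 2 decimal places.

β OR ε = min(1, a+b) on (0.40, 0.80) = 1.00
ε OR (β OR ε) = min(1, a+b) on (0.80, 1.00) = 1.00
NOT δ = 1 − 0.28 = 0.72
NOT δ AND δ = max(0, a+b−1) on (0.72, 0.28) = 0.00
(NOT δ AND δ) OR δ = min(1, a+b) on (0.00, 0.28) = 0.28
(ε OR (β OR ε)) AND ((NOT δ AND δ) OR δ) = max(0, a+b−1) on (1.00, 0.28) = 0.28

0.28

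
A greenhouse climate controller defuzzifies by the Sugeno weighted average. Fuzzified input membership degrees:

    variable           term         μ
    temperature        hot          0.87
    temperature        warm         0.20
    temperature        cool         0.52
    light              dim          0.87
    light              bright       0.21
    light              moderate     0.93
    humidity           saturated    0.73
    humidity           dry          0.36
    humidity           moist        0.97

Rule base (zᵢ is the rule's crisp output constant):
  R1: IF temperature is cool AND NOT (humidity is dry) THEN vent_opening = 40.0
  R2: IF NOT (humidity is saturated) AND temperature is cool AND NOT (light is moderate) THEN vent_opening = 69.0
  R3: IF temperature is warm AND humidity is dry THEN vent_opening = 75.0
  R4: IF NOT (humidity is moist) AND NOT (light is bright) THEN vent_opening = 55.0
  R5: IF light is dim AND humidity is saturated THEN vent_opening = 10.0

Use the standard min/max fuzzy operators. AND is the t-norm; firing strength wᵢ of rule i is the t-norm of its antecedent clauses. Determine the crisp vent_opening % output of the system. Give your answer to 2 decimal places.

R1 (z=40.0): cool=0.52, ¬dry=1−0.36=0.64; AND[min(a, b)] → w = 0.52
R2 (z=69.0): ¬saturated=1−0.73=0.27, cool=0.52, ¬moderate=1−0.93=0.07; AND[min(a, b)] → w = 0.07
R3 (z=75.0): warm=0.20, dry=0.36; AND[min(a, b)] → w = 0.20
R4 (z=55.0): ¬moist=1−0.97=0.03, ¬bright=1−0.21=0.79; AND[min(a, b)] → w = 0.03
R5 (z=10.0): dim=0.87, saturated=0.73; AND[min(a, b)] → w = 0.73
Weighted average = (0.52·40.0 + 0.07·69.0 + 0.20·75.0 + 0.03·55.0 + 0.73·10.0) / (0.52 + 0.07 + 0.20 + 0.03 + 0.73)
  = 49.5800 / 1.5500 = 31.99

31.99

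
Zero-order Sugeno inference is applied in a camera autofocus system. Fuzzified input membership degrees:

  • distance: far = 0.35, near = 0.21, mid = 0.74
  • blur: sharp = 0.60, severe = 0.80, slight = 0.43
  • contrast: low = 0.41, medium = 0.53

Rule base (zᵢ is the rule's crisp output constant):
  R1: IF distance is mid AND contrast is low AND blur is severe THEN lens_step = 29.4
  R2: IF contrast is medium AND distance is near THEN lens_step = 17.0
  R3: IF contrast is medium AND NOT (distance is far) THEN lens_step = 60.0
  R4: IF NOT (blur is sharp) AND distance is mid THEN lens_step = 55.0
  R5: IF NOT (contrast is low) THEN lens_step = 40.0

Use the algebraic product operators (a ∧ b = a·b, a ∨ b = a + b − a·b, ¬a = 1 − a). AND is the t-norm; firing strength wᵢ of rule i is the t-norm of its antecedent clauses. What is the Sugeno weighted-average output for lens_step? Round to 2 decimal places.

43.91

R1 (z=29.4): mid=0.74, low=0.41, severe=0.80; AND[a·b] → w = 0.2427
R2 (z=17.0): medium=0.53, near=0.21; AND[a·b] → w = 0.1113
R3 (z=60.0): medium=0.53, ¬far=1−0.35=0.65; AND[a·b] → w = 0.3445
R4 (z=55.0): ¬sharp=1−0.60=0.40, mid=0.74; AND[a·b] → w = 0.2960
R5 (z=40.0): ¬low=1−0.41=0.59 → w = 0.5900
Weighted average = (0.2427·29.4 + 0.1113·17.0 + 0.3445·60.0 + 0.2960·55.0 + 0.5900·40.0) / (0.2427 + 0.1113 + 0.3445 + 0.2960 + 0.5900)
  = 69.5781 / 1.5845 = 43.91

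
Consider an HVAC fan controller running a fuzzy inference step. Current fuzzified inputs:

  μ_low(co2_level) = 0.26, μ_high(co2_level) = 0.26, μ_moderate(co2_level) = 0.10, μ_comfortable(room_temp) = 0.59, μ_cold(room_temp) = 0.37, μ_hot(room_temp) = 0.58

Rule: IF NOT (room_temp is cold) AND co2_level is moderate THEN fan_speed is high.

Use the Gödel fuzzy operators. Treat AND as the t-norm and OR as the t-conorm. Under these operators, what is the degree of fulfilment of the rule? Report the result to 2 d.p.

0.10

firing strength: ¬cold=1−0.37=0.63, moderate=0.10; AND[min(a, b)] → w = 0.10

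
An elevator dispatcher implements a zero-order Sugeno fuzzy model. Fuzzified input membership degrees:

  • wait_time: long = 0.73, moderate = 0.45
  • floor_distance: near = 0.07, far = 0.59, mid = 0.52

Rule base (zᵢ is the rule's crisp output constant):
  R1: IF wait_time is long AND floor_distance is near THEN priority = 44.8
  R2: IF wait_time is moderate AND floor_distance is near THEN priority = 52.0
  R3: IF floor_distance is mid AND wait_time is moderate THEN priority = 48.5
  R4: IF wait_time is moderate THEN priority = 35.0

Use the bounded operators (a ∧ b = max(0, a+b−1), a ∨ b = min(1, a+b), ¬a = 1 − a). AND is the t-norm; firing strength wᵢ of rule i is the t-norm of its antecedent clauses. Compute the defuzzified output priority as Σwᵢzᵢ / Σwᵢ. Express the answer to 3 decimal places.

35.000

R1 (z=44.8): long=0.73, near=0.07; AND[max(0, a+b−1)] → w = 0.00
R2 (z=52.0): moderate=0.45, near=0.07; AND[max(0, a+b−1)] → w = 0.00
R3 (z=48.5): mid=0.52, moderate=0.45; AND[max(0, a+b−1)] → w = 0.00
R4 (z=35.0): moderate=0.45 → w = 0.45
Weighted average = (0.00·44.8 + 0.00·52.0 + 0.00·48.5 + 0.45·35.0) / (0.00 + 0.00 + 0.00 + 0.45)
  = 15.7500 / 0.4500 = 35.000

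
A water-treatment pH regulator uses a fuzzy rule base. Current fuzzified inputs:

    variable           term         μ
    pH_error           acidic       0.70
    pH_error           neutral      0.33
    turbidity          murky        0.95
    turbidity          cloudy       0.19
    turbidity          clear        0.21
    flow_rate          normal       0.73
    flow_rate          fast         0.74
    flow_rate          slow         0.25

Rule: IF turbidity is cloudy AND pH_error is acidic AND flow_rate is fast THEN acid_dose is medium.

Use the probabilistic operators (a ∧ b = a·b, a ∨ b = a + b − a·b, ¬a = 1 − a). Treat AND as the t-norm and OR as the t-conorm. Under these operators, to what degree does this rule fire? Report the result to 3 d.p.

0.098

firing strength: cloudy=0.19, acidic=0.70, fast=0.74; AND[a·b] → w = 0.0984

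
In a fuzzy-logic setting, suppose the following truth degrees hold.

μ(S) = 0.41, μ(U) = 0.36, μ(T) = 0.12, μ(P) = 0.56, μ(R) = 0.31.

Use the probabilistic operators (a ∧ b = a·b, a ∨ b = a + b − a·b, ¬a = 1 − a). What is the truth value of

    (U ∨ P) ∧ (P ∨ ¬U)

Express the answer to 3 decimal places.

0.605

U ∨ P = a + b − a·b on (0.3600, 0.5600) = 0.7184
¬U = 1 − 0.3600 = 0.6400
P ∨ ¬U = a + b − a·b on (0.5600, 0.6400) = 0.8416
(U ∨ P) ∧ (P ∨ ¬U) = a·b on (0.7184, 0.8416) = 0.6046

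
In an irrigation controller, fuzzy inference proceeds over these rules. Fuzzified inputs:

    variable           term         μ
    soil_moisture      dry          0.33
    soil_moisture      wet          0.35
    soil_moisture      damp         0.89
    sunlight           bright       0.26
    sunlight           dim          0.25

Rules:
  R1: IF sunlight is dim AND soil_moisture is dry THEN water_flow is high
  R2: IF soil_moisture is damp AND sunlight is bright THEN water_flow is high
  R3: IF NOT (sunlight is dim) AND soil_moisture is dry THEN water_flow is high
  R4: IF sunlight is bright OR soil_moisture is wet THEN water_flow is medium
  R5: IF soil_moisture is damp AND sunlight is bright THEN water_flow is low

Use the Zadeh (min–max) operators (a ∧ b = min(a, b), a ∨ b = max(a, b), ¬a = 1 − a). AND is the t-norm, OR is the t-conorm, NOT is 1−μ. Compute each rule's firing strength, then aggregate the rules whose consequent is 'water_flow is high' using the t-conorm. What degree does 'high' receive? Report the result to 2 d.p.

0.33

R1: dim=0.25, dry=0.33; AND[min(a, b)] → w = 0.25
R2: damp=0.89, bright=0.26; AND[min(a, b)] → w = 0.26
R3: ¬dim=1−0.25=0.75, dry=0.33; AND[min(a, b)] → w = 0.33
R4: bright=0.26, wet=0.35; OR[max(a, b)] → w = 0.35
R5: damp=0.89, bright=0.26; AND[min(a, b)] → w = 0.26
Rules with consequent 'high': {R1, R2, R3} → strengths 0.25, 0.26, 0.33
Aggregate via t-conorm [max(a, b)]: 0.33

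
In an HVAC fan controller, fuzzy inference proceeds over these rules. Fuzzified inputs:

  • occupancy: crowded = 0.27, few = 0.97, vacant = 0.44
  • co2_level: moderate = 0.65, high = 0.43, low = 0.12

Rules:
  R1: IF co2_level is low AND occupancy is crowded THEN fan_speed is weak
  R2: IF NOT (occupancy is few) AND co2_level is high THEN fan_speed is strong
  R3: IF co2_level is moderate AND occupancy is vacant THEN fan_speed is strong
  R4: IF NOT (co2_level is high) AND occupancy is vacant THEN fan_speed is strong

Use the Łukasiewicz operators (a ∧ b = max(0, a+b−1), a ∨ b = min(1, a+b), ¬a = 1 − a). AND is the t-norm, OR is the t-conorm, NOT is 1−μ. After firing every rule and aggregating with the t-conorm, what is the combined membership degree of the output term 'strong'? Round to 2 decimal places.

0.10

R1: low=0.12, crowded=0.27; AND[max(0, a+b−1)] → w = 0.00
R2: ¬few=1−0.97=0.03, high=0.43; AND[max(0, a+b−1)] → w = 0.00
R3: moderate=0.65, vacant=0.44; AND[max(0, a+b−1)] → w = 0.09
R4: ¬high=1−0.43=0.57, vacant=0.44; AND[max(0, a+b−1)] → w = 0.01
Rules with consequent 'strong': {R2, R3, R4} → strengths 0.00, 0.09, 0.01
Aggregate via t-conorm [min(1, a+b)]: 0.10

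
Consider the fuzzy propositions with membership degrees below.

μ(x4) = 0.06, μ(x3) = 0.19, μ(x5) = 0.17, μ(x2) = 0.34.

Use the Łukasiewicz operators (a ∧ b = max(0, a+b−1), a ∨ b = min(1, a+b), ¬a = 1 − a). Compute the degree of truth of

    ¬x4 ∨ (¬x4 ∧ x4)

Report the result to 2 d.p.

0.94

¬x4 = 1 − 0.06 = 0.94
¬x4 = 1 − 0.06 = 0.94
¬x4 ∧ x4 = max(0, a+b−1) on (0.94, 0.06) = 0.00
¬x4 ∨ (¬x4 ∧ x4) = min(1, a+b) on (0.94, 0.00) = 0.94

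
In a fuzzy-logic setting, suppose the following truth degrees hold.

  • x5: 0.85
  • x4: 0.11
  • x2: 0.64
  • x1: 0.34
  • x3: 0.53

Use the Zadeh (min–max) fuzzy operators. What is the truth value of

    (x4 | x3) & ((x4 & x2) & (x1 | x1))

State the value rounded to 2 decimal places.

0.11

x4 | x3 = max(a, b) on (0.11, 0.53) = 0.53
x4 & x2 = min(a, b) on (0.11, 0.64) = 0.11
x1 | x1 = max(a, b) on (0.34, 0.34) = 0.34
(x4 & x2) & (x1 | x1) = min(a, b) on (0.11, 0.34) = 0.11
(x4 | x3) & ((x4 & x2) & (x1 | x1)) = min(a, b) on (0.53, 0.11) = 0.11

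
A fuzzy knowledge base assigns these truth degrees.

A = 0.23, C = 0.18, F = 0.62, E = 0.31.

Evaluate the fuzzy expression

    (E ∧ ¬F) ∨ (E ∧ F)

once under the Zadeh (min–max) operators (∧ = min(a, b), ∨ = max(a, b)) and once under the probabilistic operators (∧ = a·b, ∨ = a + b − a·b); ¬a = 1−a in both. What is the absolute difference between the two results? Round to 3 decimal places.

Under Zadeh (min–max):
  ¬F = 1 − 0.62 = 0.38
  E ∧ ¬F = min(a, b) on (0.31, 0.38) = 0.31
  E ∧ F = min(a, b) on (0.31, 0.62) = 0.31
  (E ∧ ¬F) ∨ (E ∧ F) = max(a, b) on (0.31, 0.31) = 0.31
  → value = 0.3100
Under probabilistic:
  ¬F = 1 − 0.6200 = 0.3800
  E ∧ ¬F = a·b on (0.3100, 0.3800) = 0.1178
  E ∧ F = a·b on (0.3100, 0.6200) = 0.1922
  (E ∧ ¬F) ∨ (E ∧ F) = a + b − a·b on (0.1178, 0.1922) = 0.2874
  → value = 0.2874
|0.3100 − 0.2874| = 0.023

0.023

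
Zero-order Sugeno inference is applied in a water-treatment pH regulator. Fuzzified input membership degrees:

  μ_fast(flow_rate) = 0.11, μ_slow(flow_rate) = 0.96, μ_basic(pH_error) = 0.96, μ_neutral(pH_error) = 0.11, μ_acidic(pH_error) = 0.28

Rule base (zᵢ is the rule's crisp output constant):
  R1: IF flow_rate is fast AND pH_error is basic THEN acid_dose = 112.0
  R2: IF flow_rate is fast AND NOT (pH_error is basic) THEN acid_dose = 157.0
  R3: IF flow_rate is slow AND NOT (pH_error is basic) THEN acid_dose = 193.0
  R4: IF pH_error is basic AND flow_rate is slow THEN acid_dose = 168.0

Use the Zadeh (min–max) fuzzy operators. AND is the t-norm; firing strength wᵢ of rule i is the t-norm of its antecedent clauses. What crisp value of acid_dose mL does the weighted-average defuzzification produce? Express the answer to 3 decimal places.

163.130

R1 (z=112.0): fast=0.11, basic=0.96; AND[min(a, b)] → w = 0.11
R2 (z=157.0): fast=0.11, ¬basic=1−0.96=0.04; AND[min(a, b)] → w = 0.04
R3 (z=193.0): slow=0.96, ¬basic=1−0.96=0.04; AND[min(a, b)] → w = 0.04
R4 (z=168.0): basic=0.96, slow=0.96; AND[min(a, b)] → w = 0.96
Weighted average = (0.11·112.0 + 0.04·157.0 + 0.04·193.0 + 0.96·168.0) / (0.11 + 0.04 + 0.04 + 0.96)
  = 187.6000 / 1.1500 = 163.130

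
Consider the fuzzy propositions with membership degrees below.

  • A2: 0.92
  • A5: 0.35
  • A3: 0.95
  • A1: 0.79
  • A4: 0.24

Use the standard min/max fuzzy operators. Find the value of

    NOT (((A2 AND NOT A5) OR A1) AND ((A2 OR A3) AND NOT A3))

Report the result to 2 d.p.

NOT A5 = 1 − 0.35 = 0.65
A2 AND NOT A5 = min(a, b) on (0.92, 0.65) = 0.65
(A2 AND NOT A5) OR A1 = max(a, b) on (0.65, 0.79) = 0.79
A2 OR A3 = max(a, b) on (0.92, 0.95) = 0.95
NOT A3 = 1 − 0.95 = 0.05
(A2 OR A3) AND NOT A3 = min(a, b) on (0.95, 0.05) = 0.05
((A2 AND NOT A5) OR A1) AND ((A2 OR A3) AND NOT A3) = min(a, b) on (0.79, 0.05) = 0.05
NOT (((A2 AND NOT A5) OR A1) AND ((A2 OR A3) AND NOT A3)) = 1 − 0.05 = 0.95

0.95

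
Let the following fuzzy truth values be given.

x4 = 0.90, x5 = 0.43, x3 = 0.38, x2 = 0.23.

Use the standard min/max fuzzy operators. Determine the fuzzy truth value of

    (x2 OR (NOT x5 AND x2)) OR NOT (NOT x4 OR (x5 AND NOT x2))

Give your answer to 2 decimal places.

0.57

NOT x5 = 1 − 0.43 = 0.57
NOT x5 AND x2 = min(a, b) on (0.57, 0.23) = 0.23
x2 OR (NOT x5 AND x2) = max(a, b) on (0.23, 0.23) = 0.23
NOT x4 = 1 − 0.90 = 0.10
NOT x2 = 1 − 0.23 = 0.77
x5 AND NOT x2 = min(a, b) on (0.43, 0.77) = 0.43
NOT x4 OR (x5 AND NOT x2) = max(a, b) on (0.10, 0.43) = 0.43
NOT (NOT x4 OR (x5 AND NOT x2)) = 1 − 0.43 = 0.57
(x2 OR (NOT x5 AND x2)) OR NOT (NOT x4 OR (x5 AND NOT x2)) = max(a, b) on (0.23, 0.57) = 0.57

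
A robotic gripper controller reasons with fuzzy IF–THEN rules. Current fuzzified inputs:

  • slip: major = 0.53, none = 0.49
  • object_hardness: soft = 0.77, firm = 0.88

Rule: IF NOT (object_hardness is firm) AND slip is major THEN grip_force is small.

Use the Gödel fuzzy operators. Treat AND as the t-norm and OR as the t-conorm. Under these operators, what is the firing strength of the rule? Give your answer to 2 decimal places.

0.12

firing strength: ¬firm=1−0.88=0.12, major=0.53; AND[min(a, b)] → w = 0.12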